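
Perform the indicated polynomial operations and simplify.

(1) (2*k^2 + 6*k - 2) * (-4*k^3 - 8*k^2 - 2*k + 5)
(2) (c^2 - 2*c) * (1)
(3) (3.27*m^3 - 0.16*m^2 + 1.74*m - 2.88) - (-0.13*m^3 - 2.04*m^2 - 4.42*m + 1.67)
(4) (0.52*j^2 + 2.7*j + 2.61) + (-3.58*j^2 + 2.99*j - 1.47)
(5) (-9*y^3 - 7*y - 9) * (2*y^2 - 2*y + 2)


(1) = -8*k^5 - 40*k^4 - 44*k^3 + 14*k^2 + 34*k - 10
(2) = c^2 - 2*c
(3) = 3.4*m^3 + 1.88*m^2 + 6.16*m - 4.55
(4) = -3.06*j^2 + 5.69*j + 1.14
(5) = -18*y^5 + 18*y^4 - 32*y^3 - 4*y^2 + 4*y - 18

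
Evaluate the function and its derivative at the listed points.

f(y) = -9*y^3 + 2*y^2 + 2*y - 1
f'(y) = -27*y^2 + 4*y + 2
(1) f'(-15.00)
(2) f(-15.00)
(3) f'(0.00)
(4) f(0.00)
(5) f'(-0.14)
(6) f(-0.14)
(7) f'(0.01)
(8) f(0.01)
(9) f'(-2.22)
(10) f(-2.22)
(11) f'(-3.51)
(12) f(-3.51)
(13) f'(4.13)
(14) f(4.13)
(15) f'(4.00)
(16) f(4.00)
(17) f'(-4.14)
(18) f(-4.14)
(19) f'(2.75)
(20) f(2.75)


(1) = -6133.00
(2) = 30794.00
(3) = 2.00
(4) = -1.00
(5) = 0.91
(6) = -1.22
(7) = 2.04
(8) = -0.98
(9) = -139.95
(10) = 102.89
(11) = -344.68
(12) = 405.81
(13) = -442.02
(14) = -592.63
(15) = -414.00
(16) = -537.00
(17) = -477.33
(18) = 663.62
(19) = -191.19
(20) = -167.55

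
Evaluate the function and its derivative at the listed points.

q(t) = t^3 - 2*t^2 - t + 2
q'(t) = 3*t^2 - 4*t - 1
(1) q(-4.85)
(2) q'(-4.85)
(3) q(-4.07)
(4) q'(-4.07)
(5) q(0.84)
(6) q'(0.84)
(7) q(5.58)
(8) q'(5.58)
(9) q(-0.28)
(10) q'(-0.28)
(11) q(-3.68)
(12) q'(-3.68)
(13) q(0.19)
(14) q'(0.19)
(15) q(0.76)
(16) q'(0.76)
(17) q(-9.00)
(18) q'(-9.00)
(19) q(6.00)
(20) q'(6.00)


(1) = -154.28
(2) = 88.97
(3) = -94.48
(4) = 64.97
(5) = 0.34
(6) = -2.24
(7) = 107.89
(8) = 70.09
(9) = 2.10
(10) = 0.36
(11) = -71.24
(12) = 54.35
(13) = 1.74
(14) = -1.65
(15) = 0.52
(16) = -2.31
(17) = -880.00
(18) = 278.00
(19) = 140.00
(20) = 83.00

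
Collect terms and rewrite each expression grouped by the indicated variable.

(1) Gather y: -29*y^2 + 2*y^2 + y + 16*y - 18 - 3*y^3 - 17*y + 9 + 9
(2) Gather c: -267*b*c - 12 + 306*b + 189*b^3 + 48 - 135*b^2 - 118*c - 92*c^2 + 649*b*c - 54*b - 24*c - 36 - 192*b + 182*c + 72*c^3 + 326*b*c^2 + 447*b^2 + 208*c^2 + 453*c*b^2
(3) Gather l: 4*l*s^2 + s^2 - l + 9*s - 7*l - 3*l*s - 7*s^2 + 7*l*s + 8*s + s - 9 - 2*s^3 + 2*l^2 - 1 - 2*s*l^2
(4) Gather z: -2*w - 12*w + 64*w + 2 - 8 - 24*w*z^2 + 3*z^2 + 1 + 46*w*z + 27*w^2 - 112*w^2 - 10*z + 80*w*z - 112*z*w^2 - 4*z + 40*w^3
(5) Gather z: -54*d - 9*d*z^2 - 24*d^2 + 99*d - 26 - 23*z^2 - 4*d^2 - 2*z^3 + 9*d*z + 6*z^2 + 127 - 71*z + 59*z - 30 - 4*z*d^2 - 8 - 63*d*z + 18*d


(1) = -3*y^3 - 27*y^2
(2) = 189*b^3 + 312*b^2 + 60*b + 72*c^3 + c^2*(326*b + 116) + c*(453*b^2 + 382*b + 40)
(3) = l^2*(2 - 2*s) + l*(4*s^2 + 4*s - 8) - 2*s^3 - 6*s^2 + 18*s - 10
(4) = 40*w^3 - 85*w^2 + 50*w + z^2*(3 - 24*w) + z*(-112*w^2 + 126*w - 14) - 5
(5) = -28*d^2 + 63*d - 2*z^3 + z^2*(-9*d - 17) + z*(-4*d^2 - 54*d - 12) + 63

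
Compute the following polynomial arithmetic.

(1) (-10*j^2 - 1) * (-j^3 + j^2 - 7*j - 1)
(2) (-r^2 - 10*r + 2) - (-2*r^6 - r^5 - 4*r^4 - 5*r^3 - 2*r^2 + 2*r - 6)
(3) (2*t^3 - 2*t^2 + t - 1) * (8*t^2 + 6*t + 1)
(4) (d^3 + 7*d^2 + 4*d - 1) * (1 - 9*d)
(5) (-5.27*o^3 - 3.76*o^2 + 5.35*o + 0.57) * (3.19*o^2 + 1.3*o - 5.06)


(1) = 10*j^5 - 10*j^4 + 71*j^3 + 9*j^2 + 7*j + 1
(2) = 2*r^6 + r^5 + 4*r^4 + 5*r^3 + r^2 - 12*r + 8
(3) = 16*t^5 - 4*t^4 - 2*t^3 - 4*t^2 - 5*t - 1
(4) = -9*d^4 - 62*d^3 - 29*d^2 + 13*d - 1
(5) = -16.8113*o^5 - 18.8454*o^4 + 38.8447*o^3 + 27.7989*o^2 - 26.33*o - 2.8842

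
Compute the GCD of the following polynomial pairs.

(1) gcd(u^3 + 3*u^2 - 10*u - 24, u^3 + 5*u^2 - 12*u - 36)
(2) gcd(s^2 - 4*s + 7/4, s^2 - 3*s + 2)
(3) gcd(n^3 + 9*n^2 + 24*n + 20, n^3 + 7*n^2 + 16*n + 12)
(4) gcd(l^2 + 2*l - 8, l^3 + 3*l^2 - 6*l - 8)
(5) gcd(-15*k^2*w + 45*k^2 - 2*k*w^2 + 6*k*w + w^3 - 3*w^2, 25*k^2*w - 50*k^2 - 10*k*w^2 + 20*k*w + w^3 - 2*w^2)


(1) = u^2 - u - 6
(2) = 1
(3) = gcd((n + 2)^2*(n + 5), (n + 2)^2*(n + 3)) = n^2 + 4*n + 4
(4) = gcd((l - 2)*(l + 4), (l - 2)*(l + 1)*(l + 4)) = l^2 + 2*l - 8
(5) = gcd((-5*k + w)*(3*k + w)*(w - 3), (-5*k + w)^2*(w - 2)) = -5*k + w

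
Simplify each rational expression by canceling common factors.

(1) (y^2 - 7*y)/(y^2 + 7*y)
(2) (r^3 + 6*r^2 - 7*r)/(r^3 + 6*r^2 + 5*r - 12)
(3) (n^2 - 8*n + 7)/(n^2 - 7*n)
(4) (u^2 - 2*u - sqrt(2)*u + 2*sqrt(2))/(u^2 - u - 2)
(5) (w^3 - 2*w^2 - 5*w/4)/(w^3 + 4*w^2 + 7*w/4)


(1) = (y - 7)/(y + 7)
(2) = (r^2 + 7*r)/(r^2 + 7*r + 12)
(3) = (n - 1)/n
(4) = (u - sqrt(2))/(u + 1)
(5) = (2*w - 5)/(2*w + 7)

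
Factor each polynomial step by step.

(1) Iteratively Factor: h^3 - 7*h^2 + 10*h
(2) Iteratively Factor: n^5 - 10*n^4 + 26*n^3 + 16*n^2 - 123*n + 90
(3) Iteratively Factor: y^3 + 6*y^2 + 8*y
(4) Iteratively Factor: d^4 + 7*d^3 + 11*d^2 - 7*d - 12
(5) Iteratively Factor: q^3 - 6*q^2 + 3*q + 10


(1) = (h - 2)*(h^2 - 5*h) = h*(h - 2)*(h - 5)
(2) = (n - 3)*(n^4 - 7*n^3 + 5*n^2 + 31*n - 30) = (n - 3)^2*(n^3 - 4*n^2 - 7*n + 10) = (n - 3)^2*(n - 1)*(n^2 - 3*n - 10) = (n - 3)^2*(n - 1)*(n + 2)*(n - 5)
(3) = (y + 2)*(y^2 + 4*y) = y*(y + 2)*(y + 4)
(4) = (d + 3)*(d^3 + 4*d^2 - d - 4) = (d + 1)*(d + 3)*(d^2 + 3*d - 4) = (d + 1)*(d + 3)*(d + 4)*(d - 1)
(5) = (q + 1)*(q^2 - 7*q + 10) = (q - 5)*(q + 1)*(q - 2)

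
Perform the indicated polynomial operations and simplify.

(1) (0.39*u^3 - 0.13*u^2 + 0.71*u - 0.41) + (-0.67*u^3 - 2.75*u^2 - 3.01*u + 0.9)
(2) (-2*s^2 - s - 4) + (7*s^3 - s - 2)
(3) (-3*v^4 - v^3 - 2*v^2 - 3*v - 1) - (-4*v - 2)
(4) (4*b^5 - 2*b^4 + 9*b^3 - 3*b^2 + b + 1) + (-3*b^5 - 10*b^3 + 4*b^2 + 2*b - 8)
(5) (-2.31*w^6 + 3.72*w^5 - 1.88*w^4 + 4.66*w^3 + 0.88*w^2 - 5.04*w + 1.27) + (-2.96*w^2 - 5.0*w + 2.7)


(1) = -0.28*u^3 - 2.88*u^2 - 2.3*u + 0.49
(2) = 7*s^3 - 2*s^2 - 2*s - 6
(3) = -3*v^4 - v^3 - 2*v^2 + v + 1
(4) = b^5 - 2*b^4 - b^3 + b^2 + 3*b - 7
(5) = -2.31*w^6 + 3.72*w^5 - 1.88*w^4 + 4.66*w^3 - 2.08*w^2 - 10.04*w + 3.97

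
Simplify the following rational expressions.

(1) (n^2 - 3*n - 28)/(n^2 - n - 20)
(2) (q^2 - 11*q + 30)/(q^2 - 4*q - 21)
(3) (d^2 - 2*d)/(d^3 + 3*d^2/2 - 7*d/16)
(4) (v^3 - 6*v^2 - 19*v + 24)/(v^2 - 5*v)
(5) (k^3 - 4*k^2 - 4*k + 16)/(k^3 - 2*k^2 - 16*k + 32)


(1) = (n - 7)/(n - 5)
(2) = (q^2 - 11*q + 30)/(q^2 - 4*q - 21)
(3) = (16*d - 32)/(16*d^2 + 24*d - 7)
(4) = (v^3 - 6*v^2 - 19*v + 24)/(v^2 - 5*v)
(5) = (k + 2)/(k + 4)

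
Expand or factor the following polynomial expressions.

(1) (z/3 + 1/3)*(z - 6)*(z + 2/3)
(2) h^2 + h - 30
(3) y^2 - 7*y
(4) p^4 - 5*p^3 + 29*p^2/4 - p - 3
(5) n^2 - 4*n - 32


(1) = z^3/3 - 13*z^2/9 - 28*z/9 - 4/3
(2) = (h - 5)*(h + 6)
(3) = y*(y - 7)
(4) = (p - 2)^2*(p - 3/2)*(p + 1/2)
(5) = (n - 8)*(n + 4)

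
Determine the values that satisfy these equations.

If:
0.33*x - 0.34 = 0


Then:
x = 1.03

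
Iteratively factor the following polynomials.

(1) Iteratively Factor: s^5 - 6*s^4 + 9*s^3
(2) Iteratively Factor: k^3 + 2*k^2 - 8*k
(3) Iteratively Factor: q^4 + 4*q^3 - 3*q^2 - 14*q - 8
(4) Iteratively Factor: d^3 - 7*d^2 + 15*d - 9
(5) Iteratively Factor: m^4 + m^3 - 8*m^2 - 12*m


(1) = (s - 3)*(s^4 - 3*s^3) = (s - 3)^2*(s^3) = s*(s - 3)^2*(s^2) = s^2*(s - 3)^2*(s)
(2) = (k + 4)*(k^2 - 2*k) = k*(k + 4)*(k - 2)
(3) = (q + 4)*(q^3 - 3*q - 2) = (q - 2)*(q + 4)*(q^2 + 2*q + 1) = (q - 2)*(q + 1)*(q + 4)*(q + 1)
(4) = (d - 1)*(d^2 - 6*d + 9) = (d - 3)*(d - 1)*(d - 3)
(5) = (m)*(m^3 + m^2 - 8*m - 12) = m*(m - 3)*(m^2 + 4*m + 4) = m*(m - 3)*(m + 2)*(m + 2)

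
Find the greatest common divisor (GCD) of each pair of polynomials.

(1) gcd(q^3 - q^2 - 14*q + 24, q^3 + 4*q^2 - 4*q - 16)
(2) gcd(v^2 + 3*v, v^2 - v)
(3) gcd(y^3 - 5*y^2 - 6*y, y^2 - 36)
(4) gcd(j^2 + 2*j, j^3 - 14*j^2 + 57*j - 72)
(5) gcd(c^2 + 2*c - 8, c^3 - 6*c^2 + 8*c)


(1) = gcd((q - 3)*(q - 2)*(q + 4), (q - 2)*(q + 2)*(q + 4)) = q^2 + 2*q - 8
(2) = v
(3) = gcd(y*(y - 6)*(y + 1), (y - 6)*(y + 6)) = y - 6
(4) = gcd(j*(j + 2), (j - 8)*(j - 3)^2) = 1
(5) = gcd((c - 2)*(c + 4), c*(c - 4)*(c - 2)) = c - 2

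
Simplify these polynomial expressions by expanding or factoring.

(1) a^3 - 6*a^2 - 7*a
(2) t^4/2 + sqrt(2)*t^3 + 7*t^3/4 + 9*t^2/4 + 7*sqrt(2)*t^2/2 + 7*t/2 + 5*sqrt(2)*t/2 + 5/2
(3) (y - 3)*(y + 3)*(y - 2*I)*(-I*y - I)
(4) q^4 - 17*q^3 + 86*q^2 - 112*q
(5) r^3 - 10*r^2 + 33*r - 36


(1) = a*(a - 7)*(a + 1)
(2) = (t/2 + sqrt(2)/2)*(t + 1)*(t + 5/2)*(t + sqrt(2))
(3) = -I*y^4 - 2*y^3 - I*y^3 - 2*y^2 + 9*I*y^2 + 18*y + 9*I*y + 18
(4) = q*(q - 8)*(q - 7)*(q - 2)
(5) = (r - 4)*(r - 3)^2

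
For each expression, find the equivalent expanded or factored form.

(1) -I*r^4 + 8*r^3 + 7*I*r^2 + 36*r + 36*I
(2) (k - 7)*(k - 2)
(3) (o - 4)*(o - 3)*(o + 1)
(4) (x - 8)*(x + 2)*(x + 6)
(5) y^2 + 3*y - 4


(1) = (r - 2*I)*(r + 3*I)*(r + 6*I)*(-I*r + 1)
(2) = k^2 - 9*k + 14
(3) = o^3 - 6*o^2 + 5*o + 12
(4) = x^3 - 52*x - 96
(5) = (y - 1)*(y + 4)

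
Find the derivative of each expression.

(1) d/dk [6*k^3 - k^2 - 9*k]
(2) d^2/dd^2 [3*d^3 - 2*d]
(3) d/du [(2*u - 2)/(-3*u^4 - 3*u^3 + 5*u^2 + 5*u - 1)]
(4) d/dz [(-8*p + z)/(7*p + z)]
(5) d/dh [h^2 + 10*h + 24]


(1) = 18*k^2 - 2*k - 9
(2) = 18*d
(3) = 2*(9*u^4 - 6*u^3 - 14*u^2 + 10*u + 4)/(9*u^8 + 18*u^7 - 21*u^6 - 60*u^5 + u^4 + 56*u^3 + 15*u^2 - 10*u + 1)
(4) = 15*p/(7*p + z)^2
(5) = 2*h + 10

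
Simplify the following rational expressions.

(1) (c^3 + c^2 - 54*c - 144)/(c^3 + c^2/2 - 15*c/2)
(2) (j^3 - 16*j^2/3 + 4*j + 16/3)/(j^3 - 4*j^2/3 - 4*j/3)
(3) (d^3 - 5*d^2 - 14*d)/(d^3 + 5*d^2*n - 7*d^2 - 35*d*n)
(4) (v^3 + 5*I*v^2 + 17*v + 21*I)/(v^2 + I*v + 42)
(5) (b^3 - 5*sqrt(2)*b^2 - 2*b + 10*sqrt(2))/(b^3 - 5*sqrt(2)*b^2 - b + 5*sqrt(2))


(1) = (2*c^2 - 4*c - 96)/(2*c^2 - 5*c)
(2) = (j - 4)/j
(3) = (d + 2)/(d + 5*n)
(4) = (v^2 - 2*I*v + 3)/(v - 6*I)
(5) = (b^2 - 2)/(b^2 - 1)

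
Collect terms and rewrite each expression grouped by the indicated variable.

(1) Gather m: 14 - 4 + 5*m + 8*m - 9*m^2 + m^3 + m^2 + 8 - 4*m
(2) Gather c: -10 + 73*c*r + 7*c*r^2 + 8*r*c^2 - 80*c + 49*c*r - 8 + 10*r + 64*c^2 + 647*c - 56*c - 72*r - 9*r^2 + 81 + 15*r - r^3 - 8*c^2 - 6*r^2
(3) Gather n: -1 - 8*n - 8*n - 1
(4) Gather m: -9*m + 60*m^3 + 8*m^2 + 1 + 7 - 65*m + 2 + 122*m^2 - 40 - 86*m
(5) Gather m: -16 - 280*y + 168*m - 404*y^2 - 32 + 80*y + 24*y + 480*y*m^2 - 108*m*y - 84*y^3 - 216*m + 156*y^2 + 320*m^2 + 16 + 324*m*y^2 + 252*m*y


(1) = m^3 - 8*m^2 + 9*m + 18
(2) = c^2*(8*r + 56) + c*(7*r^2 + 122*r + 511) - r^3 - 15*r^2 - 47*r + 63
(3) = -16*n - 2
(4) = 60*m^3 + 130*m^2 - 160*m - 30
(5) = m^2*(480*y + 320) + m*(324*y^2 + 144*y - 48) - 84*y^3 - 248*y^2 - 176*y - 32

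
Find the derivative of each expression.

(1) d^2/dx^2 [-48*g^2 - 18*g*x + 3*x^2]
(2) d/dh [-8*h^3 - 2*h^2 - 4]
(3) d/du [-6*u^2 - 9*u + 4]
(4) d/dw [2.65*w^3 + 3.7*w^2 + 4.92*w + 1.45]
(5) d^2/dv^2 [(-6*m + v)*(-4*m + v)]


(1) = 6
(2) = 4*h*(-6*h - 1)
(3) = -12*u - 9
(4) = 7.95*w^2 + 7.4*w + 4.92
(5) = 2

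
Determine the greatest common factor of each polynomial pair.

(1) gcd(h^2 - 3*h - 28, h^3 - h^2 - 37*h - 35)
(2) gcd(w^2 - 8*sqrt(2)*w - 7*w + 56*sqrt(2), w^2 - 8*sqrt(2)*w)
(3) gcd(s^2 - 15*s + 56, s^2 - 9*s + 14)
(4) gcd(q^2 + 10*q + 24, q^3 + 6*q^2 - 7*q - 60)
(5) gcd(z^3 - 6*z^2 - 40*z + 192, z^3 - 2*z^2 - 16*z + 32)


(1) = h - 7
(2) = gcd((w - 7)*(w - 8*sqrt(2)), w*(w - 8*sqrt(2))) = w - 8*sqrt(2)
(3) = gcd((s - 8)*(s - 7), (s - 7)*(s - 2)) = s - 7
(4) = gcd((q + 4)*(q + 6), (q - 3)*(q + 4)*(q + 5)) = q + 4
(5) = z - 4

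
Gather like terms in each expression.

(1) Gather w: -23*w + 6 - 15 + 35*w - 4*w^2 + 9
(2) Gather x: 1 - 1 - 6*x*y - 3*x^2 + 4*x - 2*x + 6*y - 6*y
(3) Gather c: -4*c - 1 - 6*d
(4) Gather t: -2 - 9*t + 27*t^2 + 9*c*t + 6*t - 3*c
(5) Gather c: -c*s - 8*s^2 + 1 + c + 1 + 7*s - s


(1) = -4*w^2 + 12*w
(2) = -3*x^2 + x*(2 - 6*y)
(3) = -4*c - 6*d - 1
(4) = -3*c + 27*t^2 + t*(9*c - 3) - 2
(5) = c*(1 - s) - 8*s^2 + 6*s + 2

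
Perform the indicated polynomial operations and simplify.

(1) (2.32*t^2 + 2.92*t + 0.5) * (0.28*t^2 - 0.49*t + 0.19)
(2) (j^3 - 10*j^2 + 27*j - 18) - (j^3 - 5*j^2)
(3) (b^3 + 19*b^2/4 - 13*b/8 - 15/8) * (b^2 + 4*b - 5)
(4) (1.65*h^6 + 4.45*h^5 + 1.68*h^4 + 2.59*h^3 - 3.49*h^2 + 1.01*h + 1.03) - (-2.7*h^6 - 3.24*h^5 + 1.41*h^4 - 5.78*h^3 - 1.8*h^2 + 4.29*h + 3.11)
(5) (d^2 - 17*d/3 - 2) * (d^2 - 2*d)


(1) = 0.6496*t^4 - 0.3192*t^3 - 0.85*t^2 + 0.3098*t + 0.095
(2) = -5*j^2 + 27*j - 18
(3) = b^5 + 35*b^4/4 + 99*b^3/8 - 257*b^2/8 + 5*b/8 + 75/8
(4) = 4.35*h^6 + 7.69*h^5 + 0.27*h^4 + 8.37*h^3 - 1.69*h^2 - 3.28*h - 2.08
(5) = d^4 - 23*d^3/3 + 28*d^2/3 + 4*d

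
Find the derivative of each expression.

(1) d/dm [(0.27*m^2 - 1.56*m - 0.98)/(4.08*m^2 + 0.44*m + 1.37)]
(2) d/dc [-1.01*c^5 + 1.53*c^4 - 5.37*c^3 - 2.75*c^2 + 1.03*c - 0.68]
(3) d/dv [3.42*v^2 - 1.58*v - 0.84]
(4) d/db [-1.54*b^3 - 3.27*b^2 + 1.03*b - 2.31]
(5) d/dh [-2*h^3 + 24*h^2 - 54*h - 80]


(1) = (6.4836*m^2 + 8.7366*m - 1.706)/(16.6464*m^4 + 3.5904*m^3 + 11.3728*m^2 + 1.2056*m + 1.8769)
(2) = -5.05*c^4 + 6.12*c^3 - 16.11*c^2 - 5.5*c + 1.03
(3) = 6.84*v - 1.58
(4) = -4.62*b^2 - 6.54*b + 1.03
(5) = -6*h^2 + 48*h - 54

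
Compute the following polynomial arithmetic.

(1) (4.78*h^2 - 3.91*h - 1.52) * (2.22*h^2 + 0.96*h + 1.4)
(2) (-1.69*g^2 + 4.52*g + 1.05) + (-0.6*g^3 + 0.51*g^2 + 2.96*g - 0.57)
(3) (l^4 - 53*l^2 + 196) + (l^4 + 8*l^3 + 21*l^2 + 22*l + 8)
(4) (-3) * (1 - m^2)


(1) = 10.6116*h^4 - 4.0914*h^3 - 0.436*h^2 - 6.9332*h - 2.128
(2) = -0.6*g^3 - 1.18*g^2 + 7.48*g + 0.48
(3) = 2*l^4 + 8*l^3 - 32*l^2 + 22*l + 204
(4) = 3*m^2 - 3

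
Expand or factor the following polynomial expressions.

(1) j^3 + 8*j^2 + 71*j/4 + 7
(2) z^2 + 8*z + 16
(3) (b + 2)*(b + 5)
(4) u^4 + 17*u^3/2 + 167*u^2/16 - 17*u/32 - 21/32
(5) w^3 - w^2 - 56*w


(1) = (j + 1/2)*(j + 7/2)*(j + 4)
(2) = (z + 4)^2
(3) = b^2 + 7*b + 10
(4) = (u - 1/4)*(u + 1/4)*(u + 3/2)*(u + 7)
(5) = w*(w - 8)*(w + 7)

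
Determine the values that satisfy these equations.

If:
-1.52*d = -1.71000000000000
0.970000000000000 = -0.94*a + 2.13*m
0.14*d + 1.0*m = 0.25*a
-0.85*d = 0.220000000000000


Then:
No Solution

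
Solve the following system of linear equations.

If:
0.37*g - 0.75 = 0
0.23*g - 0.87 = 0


Then:
No Solution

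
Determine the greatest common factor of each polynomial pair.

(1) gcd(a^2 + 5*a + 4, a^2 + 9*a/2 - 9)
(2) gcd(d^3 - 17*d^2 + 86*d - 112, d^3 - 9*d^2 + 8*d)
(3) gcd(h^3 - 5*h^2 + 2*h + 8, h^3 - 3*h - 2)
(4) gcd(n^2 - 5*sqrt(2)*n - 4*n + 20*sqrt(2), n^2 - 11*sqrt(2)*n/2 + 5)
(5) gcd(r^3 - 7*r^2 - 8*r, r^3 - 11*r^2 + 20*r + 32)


(1) = gcd((a + 1)*(a + 4), (a - 3/2)*(a + 6)) = 1
(2) = d - 8
(3) = h^2 - h - 2
(4) = n - 5*sqrt(2)
(5) = gcd(r*(r - 8)*(r + 1), (r - 8)*(r - 4)*(r + 1)) = r^2 - 7*r - 8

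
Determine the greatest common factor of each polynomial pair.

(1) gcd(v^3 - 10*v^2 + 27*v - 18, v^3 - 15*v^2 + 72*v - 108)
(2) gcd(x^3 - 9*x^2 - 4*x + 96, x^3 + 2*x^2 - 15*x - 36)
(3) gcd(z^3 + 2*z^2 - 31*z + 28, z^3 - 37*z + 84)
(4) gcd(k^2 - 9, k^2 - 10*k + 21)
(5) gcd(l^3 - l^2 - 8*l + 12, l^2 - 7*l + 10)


(1) = gcd((v - 6)*(v - 3)*(v - 1), (v - 6)^2*(v - 3)) = v^2 - 9*v + 18
(2) = gcd((x - 8)*(x - 4)*(x + 3), (x - 4)*(x + 3)^2) = x^2 - x - 12
(3) = gcd((z - 4)*(z - 1)*(z + 7), (z - 4)*(z - 3)*(z + 7)) = z^2 + 3*z - 28
(4) = k - 3
(5) = gcd((l - 2)^2*(l + 3), (l - 5)*(l - 2)) = l - 2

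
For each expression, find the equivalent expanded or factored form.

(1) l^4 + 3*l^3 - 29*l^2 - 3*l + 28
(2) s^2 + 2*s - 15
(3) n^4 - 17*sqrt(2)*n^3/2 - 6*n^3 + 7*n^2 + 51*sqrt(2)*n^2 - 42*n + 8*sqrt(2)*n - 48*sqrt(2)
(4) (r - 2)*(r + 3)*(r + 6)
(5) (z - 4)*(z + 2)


(1) = (l - 4)*(l - 1)*(l + 1)*(l + 7)
(2) = (s - 3)*(s + 5)
(3) = (n - 6)*(n - 8*sqrt(2))*(n - sqrt(2))*(n + sqrt(2)/2)
(4) = r^3 + 7*r^2 - 36
(5) = z^2 - 2*z - 8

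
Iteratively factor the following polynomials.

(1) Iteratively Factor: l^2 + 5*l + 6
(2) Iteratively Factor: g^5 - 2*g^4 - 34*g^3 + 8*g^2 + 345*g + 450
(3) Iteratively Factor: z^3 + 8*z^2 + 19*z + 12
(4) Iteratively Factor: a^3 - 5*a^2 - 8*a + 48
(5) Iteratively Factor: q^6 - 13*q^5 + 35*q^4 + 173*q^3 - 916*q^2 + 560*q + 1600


(1) = (l + 3)*(l + 2)
(2) = (g - 5)*(g^4 + 3*g^3 - 19*g^2 - 87*g - 90) = (g - 5)*(g + 3)*(g^3 - 19*g - 30) = (g - 5)*(g + 2)*(g + 3)*(g^2 - 2*g - 15) = (g - 5)^2*(g + 2)*(g + 3)*(g + 3)
(3) = (z + 4)*(z^2 + 4*z + 3) = (z + 1)*(z + 4)*(z + 3)
(4) = (a - 4)*(a^2 - a - 12) = (a - 4)*(a + 3)*(a - 4)
(5) = (q - 5)*(q^5 - 8*q^4 - 5*q^3 + 148*q^2 - 176*q - 320) = (q - 5)^2*(q^4 - 3*q^3 - 20*q^2 + 48*q + 64) = (q - 5)^2*(q - 4)*(q^3 + q^2 - 16*q - 16) = (q - 5)^2*(q - 4)^2*(q^2 + 5*q + 4) = (q - 5)^2*(q - 4)^2*(q + 1)*(q + 4)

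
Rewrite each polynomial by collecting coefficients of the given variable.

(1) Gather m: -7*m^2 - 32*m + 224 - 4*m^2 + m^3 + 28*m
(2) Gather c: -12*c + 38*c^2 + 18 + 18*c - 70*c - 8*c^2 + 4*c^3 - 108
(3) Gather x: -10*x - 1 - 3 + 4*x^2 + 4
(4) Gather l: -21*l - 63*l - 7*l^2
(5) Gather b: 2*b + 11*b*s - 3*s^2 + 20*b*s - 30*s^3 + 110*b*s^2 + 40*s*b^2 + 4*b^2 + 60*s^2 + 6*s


(1) = m^3 - 11*m^2 - 4*m + 224
(2) = 4*c^3 + 30*c^2 - 64*c - 90
(3) = 4*x^2 - 10*x
(4) = -7*l^2 - 84*l
(5) = b^2*(40*s + 4) + b*(110*s^2 + 31*s + 2) - 30*s^3 + 57*s^2 + 6*s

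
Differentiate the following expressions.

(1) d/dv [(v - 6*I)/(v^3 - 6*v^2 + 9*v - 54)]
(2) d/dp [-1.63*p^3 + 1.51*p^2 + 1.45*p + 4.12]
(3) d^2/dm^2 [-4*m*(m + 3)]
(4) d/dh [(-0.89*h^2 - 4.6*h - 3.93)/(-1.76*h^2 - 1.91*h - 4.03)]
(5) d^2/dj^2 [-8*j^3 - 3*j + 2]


(1) = (v^3 - 6*v^2 + 9*v - 3*(v - 6*I)*(v^2 - 4*v + 3) - 54)/(v^3 - 6*v^2 + 9*v - 54)^2
(2) = -4.89*p^2 + 3.02*p + 1.45
(3) = -8
(4) = (-6.3961*h^2 - 6.6602*h + 11.0317)/(3.0976*h^4 + 6.7232*h^3 + 17.8337*h^2 + 15.3946*h + 16.2409)
(5) = -48*j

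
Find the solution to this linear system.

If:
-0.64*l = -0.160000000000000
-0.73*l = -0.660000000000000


Then:
No Solution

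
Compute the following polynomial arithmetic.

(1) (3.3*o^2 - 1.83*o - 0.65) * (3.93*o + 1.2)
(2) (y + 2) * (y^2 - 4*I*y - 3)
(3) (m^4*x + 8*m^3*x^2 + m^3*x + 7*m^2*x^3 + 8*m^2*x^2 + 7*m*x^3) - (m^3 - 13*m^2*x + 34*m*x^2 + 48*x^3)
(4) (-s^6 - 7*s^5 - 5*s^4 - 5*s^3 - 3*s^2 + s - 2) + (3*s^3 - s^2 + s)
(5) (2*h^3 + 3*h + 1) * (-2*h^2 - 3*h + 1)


(1) = 12.969*o^3 - 3.2319*o^2 - 4.7505*o - 0.78
(2) = y^3 + 2*y^2 - 4*I*y^2 - 3*y - 8*I*y - 6
(3) = m^4*x + 8*m^3*x^2 + m^3*x - m^3 + 7*m^2*x^3 + 8*m^2*x^2 + 13*m^2*x + 7*m*x^3 - 34*m*x^2 - 48*x^3
(4) = -s^6 - 7*s^5 - 5*s^4 - 2*s^3 - 4*s^2 + 2*s - 2
(5) = -4*h^5 - 6*h^4 - 4*h^3 - 11*h^2 + 1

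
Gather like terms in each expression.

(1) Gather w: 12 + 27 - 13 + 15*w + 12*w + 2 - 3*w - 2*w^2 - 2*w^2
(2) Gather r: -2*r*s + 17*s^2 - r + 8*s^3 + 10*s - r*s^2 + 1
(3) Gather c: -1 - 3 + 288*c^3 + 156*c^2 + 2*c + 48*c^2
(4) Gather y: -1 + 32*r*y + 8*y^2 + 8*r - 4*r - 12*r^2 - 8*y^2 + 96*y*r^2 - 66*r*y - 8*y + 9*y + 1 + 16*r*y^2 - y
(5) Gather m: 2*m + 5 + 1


(1) = -4*w^2 + 24*w + 28
(2) = r*(-s^2 - 2*s - 1) + 8*s^3 + 17*s^2 + 10*s + 1
(3) = 288*c^3 + 204*c^2 + 2*c - 4
(4) = -12*r^2 + 16*r*y^2 + 4*r + y*(96*r^2 - 34*r)
(5) = 2*m + 6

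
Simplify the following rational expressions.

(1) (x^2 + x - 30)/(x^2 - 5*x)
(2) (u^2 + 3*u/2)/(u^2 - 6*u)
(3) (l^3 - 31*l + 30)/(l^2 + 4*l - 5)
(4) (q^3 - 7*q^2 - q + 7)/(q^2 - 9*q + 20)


(1) = (x + 6)/x
(2) = (2*u + 3)/(2*u - 12)
(3) = (l^2 + l - 30)/(l + 5)
(4) = (q^3 - 7*q^2 - q + 7)/(q^2 - 9*q + 20)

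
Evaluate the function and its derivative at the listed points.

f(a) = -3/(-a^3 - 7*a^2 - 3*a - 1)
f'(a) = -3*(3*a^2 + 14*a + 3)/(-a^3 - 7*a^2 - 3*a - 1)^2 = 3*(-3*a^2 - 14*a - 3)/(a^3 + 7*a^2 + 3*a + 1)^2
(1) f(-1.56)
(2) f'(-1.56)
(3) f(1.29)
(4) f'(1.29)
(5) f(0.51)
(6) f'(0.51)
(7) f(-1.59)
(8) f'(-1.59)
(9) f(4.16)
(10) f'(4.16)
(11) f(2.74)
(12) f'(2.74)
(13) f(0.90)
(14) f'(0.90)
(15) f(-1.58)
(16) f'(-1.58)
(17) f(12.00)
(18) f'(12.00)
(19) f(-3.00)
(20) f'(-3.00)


(1) = 0.31
(2) = 0.38
(3) = 0.16
(4) = -0.22
(5) = 0.67
(6) = -1.63
(7) = 0.30
(8) = 0.36
(9) = 0.01
(10) = -0.01
(11) = 0.04
(12) = -0.03
(13) = 0.30
(14) = -0.53
(15) = 0.31
(16) = 0.36
(17) = 0.00
(18) = -0.00
(19) = 0.11
(20) = 0.05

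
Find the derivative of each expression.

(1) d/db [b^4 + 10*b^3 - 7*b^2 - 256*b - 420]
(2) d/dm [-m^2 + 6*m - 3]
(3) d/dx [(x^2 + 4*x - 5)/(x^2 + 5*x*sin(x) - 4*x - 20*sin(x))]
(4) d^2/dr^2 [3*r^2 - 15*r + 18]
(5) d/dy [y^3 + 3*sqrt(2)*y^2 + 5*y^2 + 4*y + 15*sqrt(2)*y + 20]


(1) = 4*b^3 + 30*b^2 - 14*b - 256
(2) = 6 - 2*m
(3) = ((2*x + 4)*(x^2 + 5*x*sin(x) - 4*x - 20*sin(x)) + (-x^2 - 4*x + 5)*(5*x*cos(x) + 2*x + 5*sin(x) - 20*cos(x) - 4))/((x - 4)^2*(x + 5*sin(x))^2)
(4) = 6
(5) = 3*y^2 + 6*sqrt(2)*y + 10*y + 4 + 15*sqrt(2)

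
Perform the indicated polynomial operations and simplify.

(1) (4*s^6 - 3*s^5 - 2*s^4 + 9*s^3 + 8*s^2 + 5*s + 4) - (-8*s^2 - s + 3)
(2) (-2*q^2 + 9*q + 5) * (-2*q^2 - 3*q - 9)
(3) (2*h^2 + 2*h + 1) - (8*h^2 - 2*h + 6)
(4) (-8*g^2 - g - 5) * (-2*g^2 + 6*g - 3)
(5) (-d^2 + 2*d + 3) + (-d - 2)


(1) = 4*s^6 - 3*s^5 - 2*s^4 + 9*s^3 + 16*s^2 + 6*s + 1
(2) = 4*q^4 - 12*q^3 - 19*q^2 - 96*q - 45
(3) = -6*h^2 + 4*h - 5
(4) = 16*g^4 - 46*g^3 + 28*g^2 - 27*g + 15
(5) = -d^2 + d + 1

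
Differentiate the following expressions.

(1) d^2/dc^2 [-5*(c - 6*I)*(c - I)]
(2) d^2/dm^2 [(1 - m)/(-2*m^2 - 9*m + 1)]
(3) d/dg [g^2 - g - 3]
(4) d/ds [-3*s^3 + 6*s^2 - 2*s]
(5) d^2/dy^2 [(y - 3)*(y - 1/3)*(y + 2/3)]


(1) = -10
(2) = 2*((m - 1)*(4*m + 9)^2 - (6*m + 7)*(2*m^2 + 9*m - 1))/(2*m^2 + 9*m - 1)^3
(3) = 2*g - 1
(4) = -9*s^2 + 12*s - 2
(5) = 6*y - 16/3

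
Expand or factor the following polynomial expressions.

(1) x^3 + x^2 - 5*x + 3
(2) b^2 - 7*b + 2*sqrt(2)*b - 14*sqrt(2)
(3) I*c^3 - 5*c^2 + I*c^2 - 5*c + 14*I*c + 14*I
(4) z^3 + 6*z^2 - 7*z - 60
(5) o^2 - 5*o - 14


(1) = (x - 1)^2*(x + 3)
(2) = (b - 7)*(b + 2*sqrt(2))
(3) = (c - 2*I)*(c + 7*I)*(I*c + I)
(4) = (z - 3)*(z + 4)*(z + 5)
(5) = (o - 7)*(o + 2)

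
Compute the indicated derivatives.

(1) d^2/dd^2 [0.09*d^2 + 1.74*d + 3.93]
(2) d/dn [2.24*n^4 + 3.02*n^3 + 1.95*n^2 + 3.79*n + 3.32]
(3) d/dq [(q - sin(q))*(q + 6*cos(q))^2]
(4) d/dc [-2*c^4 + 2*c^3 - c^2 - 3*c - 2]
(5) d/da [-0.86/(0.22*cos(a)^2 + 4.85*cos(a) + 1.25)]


(1) = 0.180000000000000
(2) = 8.96*n^3 + 9.06*n^2 + 3.9*n + 3.79
(3) = (q + 6*cos(q))*((1 - cos(q))*(q + 6*cos(q)) - 2*(q - sin(q))*(6*sin(q) - 1))
(4) = -8*c^3 + 6*c^2 - 2*c - 3
(5) = -(0.3784*cos(a) + 4.171)*sin(a)/(0.22*cos(a)^2 + 4.85*cos(a) + 1.25)^2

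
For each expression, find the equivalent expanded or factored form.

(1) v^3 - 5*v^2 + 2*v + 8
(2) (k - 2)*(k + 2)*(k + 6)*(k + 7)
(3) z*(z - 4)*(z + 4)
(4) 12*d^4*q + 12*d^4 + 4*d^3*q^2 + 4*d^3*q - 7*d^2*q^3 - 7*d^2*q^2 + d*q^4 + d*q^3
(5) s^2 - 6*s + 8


(1) = (v - 4)*(v - 2)*(v + 1)
(2) = k^4 + 13*k^3 + 38*k^2 - 52*k - 168
(3) = z^3 - 16*z
(4) = (-6*d + q)*(-2*d + q)*(d + q)*(d*q + d)
(5) = (s - 4)*(s - 2)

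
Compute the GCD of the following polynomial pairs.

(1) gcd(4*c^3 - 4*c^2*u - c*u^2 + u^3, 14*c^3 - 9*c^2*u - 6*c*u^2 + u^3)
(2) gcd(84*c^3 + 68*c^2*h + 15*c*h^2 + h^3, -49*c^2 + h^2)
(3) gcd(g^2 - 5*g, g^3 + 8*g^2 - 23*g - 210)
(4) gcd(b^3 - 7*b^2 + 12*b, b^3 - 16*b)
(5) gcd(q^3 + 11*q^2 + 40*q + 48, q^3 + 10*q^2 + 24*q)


(1) = gcd((-2*c + u)*(-c + u)*(2*c + u), (-7*c + u)*(-c + u)*(2*c + u)) = -2*c^2 + c*u + u^2
(2) = 7*c + h
(3) = gcd(g*(g - 5), (g - 5)*(g + 6)*(g + 7)) = g - 5
(4) = b^2 - 4*b
(5) = q + 4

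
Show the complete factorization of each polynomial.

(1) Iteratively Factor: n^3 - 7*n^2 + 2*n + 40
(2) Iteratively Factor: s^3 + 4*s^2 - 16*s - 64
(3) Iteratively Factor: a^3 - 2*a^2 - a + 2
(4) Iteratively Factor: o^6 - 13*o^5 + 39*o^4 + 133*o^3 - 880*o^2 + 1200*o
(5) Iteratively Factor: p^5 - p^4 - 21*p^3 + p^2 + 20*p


(1) = (n - 5)*(n^2 - 2*n - 8) = (n - 5)*(n + 2)*(n - 4)
(2) = (s + 4)*(s^2 - 16) = (s - 4)*(s + 4)*(s + 4)
(3) = (a - 1)*(a^2 - a - 2) = (a - 1)*(a + 1)*(a - 2)
(4) = (o + 4)*(o^5 - 17*o^4 + 107*o^3 - 295*o^2 + 300*o) = (o - 5)*(o + 4)*(o^4 - 12*o^3 + 47*o^2 - 60*o) = (o - 5)*(o - 3)*(o + 4)*(o^3 - 9*o^2 + 20*o) = o*(o - 5)*(o - 3)*(o + 4)*(o^2 - 9*o + 20) = o*(o - 5)*(o - 4)*(o - 3)*(o + 4)*(o - 5)
(5) = (p - 5)*(p^4 + 4*p^3 - p^2 - 4*p) = (p - 5)*(p + 1)*(p^3 + 3*p^2 - 4*p) = p*(p - 5)*(p + 1)*(p^2 + 3*p - 4) = p*(p - 5)*(p - 1)*(p + 1)*(p + 4)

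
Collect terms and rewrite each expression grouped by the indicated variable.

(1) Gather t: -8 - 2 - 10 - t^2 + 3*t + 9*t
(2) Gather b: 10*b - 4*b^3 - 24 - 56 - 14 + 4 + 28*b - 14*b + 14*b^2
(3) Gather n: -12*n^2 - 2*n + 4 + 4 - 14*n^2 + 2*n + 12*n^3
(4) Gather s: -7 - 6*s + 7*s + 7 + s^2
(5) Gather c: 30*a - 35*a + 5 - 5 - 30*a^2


(1) = -t^2 + 12*t - 20
(2) = -4*b^3 + 14*b^2 + 24*b - 90
(3) = 12*n^3 - 26*n^2 + 8
(4) = s^2 + s
(5) = -30*a^2 - 5*a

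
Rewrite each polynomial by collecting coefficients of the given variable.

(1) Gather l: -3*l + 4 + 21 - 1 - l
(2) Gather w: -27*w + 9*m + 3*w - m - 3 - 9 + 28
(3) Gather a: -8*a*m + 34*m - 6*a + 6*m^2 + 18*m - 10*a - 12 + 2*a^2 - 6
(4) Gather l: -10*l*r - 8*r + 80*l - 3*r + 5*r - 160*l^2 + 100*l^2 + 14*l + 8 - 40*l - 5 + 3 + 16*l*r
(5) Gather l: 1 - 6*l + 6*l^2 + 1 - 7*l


(1) = 24 - 4*l
(2) = 8*m - 24*w + 16
(3) = 2*a^2 + a*(-8*m - 16) + 6*m^2 + 52*m - 18
(4) = -60*l^2 + l*(6*r + 54) - 6*r + 6
(5) = 6*l^2 - 13*l + 2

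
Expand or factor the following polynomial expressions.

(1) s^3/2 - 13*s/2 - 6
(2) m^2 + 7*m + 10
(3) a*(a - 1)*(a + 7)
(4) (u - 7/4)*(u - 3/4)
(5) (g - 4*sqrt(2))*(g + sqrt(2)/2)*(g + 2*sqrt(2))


(1) = (s/2 + 1/2)*(s - 4)*(s + 3)
(2) = (m + 2)*(m + 5)
(3) = a^3 + 6*a^2 - 7*a
(4) = u^2 - 5*u/2 + 21/16
(5) = g^3 - 3*sqrt(2)*g^2/2 - 18*g - 8*sqrt(2)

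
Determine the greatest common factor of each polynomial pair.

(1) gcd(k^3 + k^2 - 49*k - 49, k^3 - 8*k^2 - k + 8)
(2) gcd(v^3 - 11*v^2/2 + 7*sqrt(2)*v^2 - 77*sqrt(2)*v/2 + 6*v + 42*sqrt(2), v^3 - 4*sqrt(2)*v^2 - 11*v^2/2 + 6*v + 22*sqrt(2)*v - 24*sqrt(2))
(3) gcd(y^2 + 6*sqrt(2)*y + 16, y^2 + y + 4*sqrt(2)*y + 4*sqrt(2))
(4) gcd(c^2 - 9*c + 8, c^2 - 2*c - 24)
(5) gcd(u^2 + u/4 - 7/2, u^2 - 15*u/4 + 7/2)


(1) = gcd((k - 7)*(k + 1)*(k + 7), (k - 8)*(k - 1)*(k + 1)) = k + 1
(2) = gcd((v - 4)*(v - 3/2)*(v + 7*sqrt(2)), (v - 4)*(v - 3/2)*(v - 4*sqrt(2))) = v^2 - 11*v/2 + 6
(3) = gcd((y + 2*sqrt(2))*(y + 4*sqrt(2)), (y + 1)*(y + 4*sqrt(2))) = y + 4*sqrt(2)
(4) = 1
(5) = gcd((u - 7/4)*(u + 2), (u - 2)*(u - 7/4)) = u - 7/4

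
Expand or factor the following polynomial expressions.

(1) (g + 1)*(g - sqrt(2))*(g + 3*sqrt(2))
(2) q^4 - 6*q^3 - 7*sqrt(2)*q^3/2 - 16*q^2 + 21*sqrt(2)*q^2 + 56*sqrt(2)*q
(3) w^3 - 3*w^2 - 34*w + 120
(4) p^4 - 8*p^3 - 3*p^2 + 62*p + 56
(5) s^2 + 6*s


(1) = g^3 + g^2 + 2*sqrt(2)*g^2 - 6*g + 2*sqrt(2)*g - 6
(2) = q*(q - 8)*(q + 2)*(q - 7*sqrt(2)/2)
(3) = (w - 5)*(w - 4)*(w + 6)
(4) = (p - 7)*(p - 4)*(p + 1)*(p + 2)
(5) = s*(s + 6)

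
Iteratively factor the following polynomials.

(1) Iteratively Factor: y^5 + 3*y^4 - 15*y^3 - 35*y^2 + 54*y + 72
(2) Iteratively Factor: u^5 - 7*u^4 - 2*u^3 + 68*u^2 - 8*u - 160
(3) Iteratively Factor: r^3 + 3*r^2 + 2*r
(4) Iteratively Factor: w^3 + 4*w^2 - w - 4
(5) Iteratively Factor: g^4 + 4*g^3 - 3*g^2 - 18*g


(1) = (y + 4)*(y^4 - y^3 - 11*y^2 + 9*y + 18) = (y + 1)*(y + 4)*(y^3 - 2*y^2 - 9*y + 18) = (y + 1)*(y + 3)*(y + 4)*(y^2 - 5*y + 6) = (y - 3)*(y + 1)*(y + 3)*(y + 4)*(y - 2)
(2) = (u - 5)*(u^4 - 2*u^3 - 12*u^2 + 8*u + 32) = (u - 5)*(u + 2)*(u^3 - 4*u^2 - 4*u + 16) = (u - 5)*(u + 2)^2*(u^2 - 6*u + 8) = (u - 5)*(u - 4)*(u + 2)^2*(u - 2)
(3) = (r + 2)*(r^2 + r) = r*(r + 2)*(r + 1)
(4) = (w + 4)*(w^2 - 1) = (w + 1)*(w + 4)*(w - 1)
(5) = (g + 3)*(g^3 + g^2 - 6*g) = (g - 2)*(g + 3)*(g^2 + 3*g) = (g - 2)*(g + 3)^2*(g)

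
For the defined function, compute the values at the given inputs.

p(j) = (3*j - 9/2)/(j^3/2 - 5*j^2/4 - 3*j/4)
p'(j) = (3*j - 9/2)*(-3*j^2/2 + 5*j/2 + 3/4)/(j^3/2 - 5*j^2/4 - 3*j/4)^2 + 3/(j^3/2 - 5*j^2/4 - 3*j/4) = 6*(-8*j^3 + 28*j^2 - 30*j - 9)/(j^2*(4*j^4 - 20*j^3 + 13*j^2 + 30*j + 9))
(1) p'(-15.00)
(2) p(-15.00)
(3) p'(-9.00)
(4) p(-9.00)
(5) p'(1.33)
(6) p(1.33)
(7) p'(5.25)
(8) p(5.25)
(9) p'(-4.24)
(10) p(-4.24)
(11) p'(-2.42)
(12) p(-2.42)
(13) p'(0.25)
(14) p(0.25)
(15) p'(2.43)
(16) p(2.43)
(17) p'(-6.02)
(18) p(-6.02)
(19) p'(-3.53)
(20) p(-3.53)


(1) = 0.00
(2) = 0.03
(3) = 0.01
(4) = 0.07
(5) = -1.65
(6) = 0.25
(7) = -0.18
(8) = 0.33
(9) = 0.14
(10) = 0.30
(11) = 0.81
(12) = 0.93
(13) = -83.92
(14) = 14.55
(15) = -2.86
(16) = -1.37
(17) = 0.05
(18) = 0.15
(19) = 0.25
(20) = 0.43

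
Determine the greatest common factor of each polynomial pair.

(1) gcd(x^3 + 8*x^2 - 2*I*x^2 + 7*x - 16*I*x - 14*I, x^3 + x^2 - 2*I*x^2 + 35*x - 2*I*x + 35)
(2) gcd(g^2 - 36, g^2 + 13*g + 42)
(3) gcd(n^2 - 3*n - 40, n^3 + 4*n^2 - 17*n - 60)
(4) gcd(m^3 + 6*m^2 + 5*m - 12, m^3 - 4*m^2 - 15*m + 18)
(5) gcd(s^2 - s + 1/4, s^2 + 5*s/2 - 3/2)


(1) = x + 1
(2) = gcd((g - 6)*(g + 6), (g + 6)*(g + 7)) = g + 6
(3) = n + 5
(4) = gcd((m - 1)*(m + 3)*(m + 4), (m - 6)*(m - 1)*(m + 3)) = m^2 + 2*m - 3
(5) = gcd((s - 1/2)^2, (s - 1/2)*(s + 3)) = s - 1/2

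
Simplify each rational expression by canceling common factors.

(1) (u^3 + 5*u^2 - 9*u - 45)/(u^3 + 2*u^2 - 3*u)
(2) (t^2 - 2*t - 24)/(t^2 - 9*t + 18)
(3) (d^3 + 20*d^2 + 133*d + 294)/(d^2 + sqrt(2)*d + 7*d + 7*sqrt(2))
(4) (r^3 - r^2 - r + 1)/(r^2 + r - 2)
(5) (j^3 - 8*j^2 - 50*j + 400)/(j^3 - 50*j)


(1) = (u^2 + 2*u - 15)/(u^2 - u)
(2) = (t + 4)/(t - 3)
(3) = (d^2 + 13*d + 42)/(d + sqrt(2))
(4) = (r^2 - 1)/(r + 2)
(5) = (j - 8)/j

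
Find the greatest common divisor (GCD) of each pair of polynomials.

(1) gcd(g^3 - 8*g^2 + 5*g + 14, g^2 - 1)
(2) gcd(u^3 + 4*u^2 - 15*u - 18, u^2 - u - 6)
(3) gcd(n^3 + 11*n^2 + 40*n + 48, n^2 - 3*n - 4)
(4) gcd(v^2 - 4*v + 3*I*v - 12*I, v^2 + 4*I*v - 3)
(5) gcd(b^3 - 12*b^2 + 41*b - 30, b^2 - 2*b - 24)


(1) = g + 1
(2) = u - 3
(3) = 1
(4) = gcd((v - 4)*(v + 3*I), (v + I)*(v + 3*I)) = v + 3*I
(5) = gcd((b - 6)*(b - 5)*(b - 1), (b - 6)*(b + 4)) = b - 6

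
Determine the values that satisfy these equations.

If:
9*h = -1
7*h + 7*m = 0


Then:
h = -1/9
m = 1/9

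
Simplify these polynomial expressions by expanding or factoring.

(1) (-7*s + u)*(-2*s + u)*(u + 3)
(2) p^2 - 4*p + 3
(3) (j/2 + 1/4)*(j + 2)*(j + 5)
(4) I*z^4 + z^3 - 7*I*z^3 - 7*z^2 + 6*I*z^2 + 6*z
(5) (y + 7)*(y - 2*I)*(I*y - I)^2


(1) = 14*s^2*u + 42*s^2 - 9*s*u^2 - 27*s*u + u^3 + 3*u^2
(2) = (p - 3)*(p - 1)
(3) = j^3/2 + 15*j^2/4 + 27*j/4 + 5/2
(4) = z*(z - 6)*(z - I)*(I*z - I)
(5) = -y^4 - 5*y^3 + 2*I*y^3 + 13*y^2 + 10*I*y^2 - 7*y - 26*I*y + 14*I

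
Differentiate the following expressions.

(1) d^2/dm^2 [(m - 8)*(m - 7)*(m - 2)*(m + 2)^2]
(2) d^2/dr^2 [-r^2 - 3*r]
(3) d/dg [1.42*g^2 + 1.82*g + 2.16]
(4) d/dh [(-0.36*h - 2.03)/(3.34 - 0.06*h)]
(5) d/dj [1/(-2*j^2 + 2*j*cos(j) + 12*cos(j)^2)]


(1) = 20*m^3 - 156*m^2 + 132*m + 328
(2) = -2
(3) = 2.84*g + 1.82
(4) = (4.422828 - 0.079452*h)/(0.06*h - 3.34)^3
(5) = (j*sin(j) + 2*j + 6*sin(2*j) - cos(j))/(2*(j - 3*cos(j))^2*(j + 2*cos(j))^2)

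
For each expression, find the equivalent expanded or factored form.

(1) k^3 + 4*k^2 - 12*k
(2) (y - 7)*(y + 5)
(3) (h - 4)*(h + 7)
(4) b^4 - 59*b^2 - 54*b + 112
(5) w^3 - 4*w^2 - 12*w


(1) = k*(k - 2)*(k + 6)
(2) = y^2 - 2*y - 35
(3) = h^2 + 3*h - 28
(4) = (b - 8)*(b - 1)*(b + 2)*(b + 7)
(5) = w*(w - 6)*(w + 2)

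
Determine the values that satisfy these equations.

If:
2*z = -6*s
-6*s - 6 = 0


Then:
s = -1
z = 3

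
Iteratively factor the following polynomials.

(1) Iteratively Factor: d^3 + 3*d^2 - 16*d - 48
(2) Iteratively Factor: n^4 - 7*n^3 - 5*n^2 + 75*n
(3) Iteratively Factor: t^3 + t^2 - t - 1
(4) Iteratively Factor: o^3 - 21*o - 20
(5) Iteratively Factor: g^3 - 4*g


(1) = (d + 4)*(d^2 - d - 12) = (d - 4)*(d + 4)*(d + 3)
(2) = (n + 3)*(n^3 - 10*n^2 + 25*n) = n*(n + 3)*(n^2 - 10*n + 25) = n*(n - 5)*(n + 3)*(n - 5)
(3) = (t + 1)*(t^2 - 1) = (t + 1)^2*(t - 1)
(4) = (o + 4)*(o^2 - 4*o - 5) = (o + 1)*(o + 4)*(o - 5)
(5) = (g + 2)*(g^2 - 2*g) = (g - 2)*(g + 2)*(g)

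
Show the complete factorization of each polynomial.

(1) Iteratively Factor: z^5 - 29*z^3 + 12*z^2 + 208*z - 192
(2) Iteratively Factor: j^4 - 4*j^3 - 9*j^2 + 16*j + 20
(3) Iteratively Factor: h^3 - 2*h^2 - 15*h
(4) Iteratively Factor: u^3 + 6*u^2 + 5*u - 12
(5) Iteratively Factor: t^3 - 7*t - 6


(1) = (z + 4)*(z^4 - 4*z^3 - 13*z^2 + 64*z - 48) = (z + 4)^2*(z^3 - 8*z^2 + 19*z - 12) = (z - 4)*(z + 4)^2*(z^2 - 4*z + 3) = (z - 4)*(z - 3)*(z + 4)^2*(z - 1)
(2) = (j - 5)*(j^3 + j^2 - 4*j - 4) = (j - 5)*(j + 2)*(j^2 - j - 2) = (j - 5)*(j - 2)*(j + 2)*(j + 1)
(3) = (h)*(h^2 - 2*h - 15) = h*(h + 3)*(h - 5)
(4) = (u - 1)*(u^2 + 7*u + 12) = (u - 1)*(u + 3)*(u + 4)
(5) = (t - 3)*(t^2 + 3*t + 2) = (t - 3)*(t + 2)*(t + 1)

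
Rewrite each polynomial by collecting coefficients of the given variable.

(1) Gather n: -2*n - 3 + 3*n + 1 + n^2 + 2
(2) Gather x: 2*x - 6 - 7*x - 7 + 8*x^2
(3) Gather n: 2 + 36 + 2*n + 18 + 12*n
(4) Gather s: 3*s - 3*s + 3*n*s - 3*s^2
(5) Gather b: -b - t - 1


(1) = n^2 + n
(2) = 8*x^2 - 5*x - 13
(3) = 14*n + 56
(4) = 3*n*s - 3*s^2
(5) = -b - t - 1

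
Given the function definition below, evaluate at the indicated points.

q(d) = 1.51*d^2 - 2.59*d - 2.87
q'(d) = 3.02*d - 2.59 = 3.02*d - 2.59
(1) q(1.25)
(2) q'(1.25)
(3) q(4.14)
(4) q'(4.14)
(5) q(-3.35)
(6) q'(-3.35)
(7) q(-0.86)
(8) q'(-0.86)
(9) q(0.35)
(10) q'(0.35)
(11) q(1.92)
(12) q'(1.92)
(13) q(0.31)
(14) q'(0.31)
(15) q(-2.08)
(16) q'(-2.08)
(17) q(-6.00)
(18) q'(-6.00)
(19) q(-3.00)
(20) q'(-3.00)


(1) = -3.75
(2) = 1.19
(3) = 12.29
(4) = 9.91
(5) = 22.75
(6) = -12.71
(7) = 0.47
(8) = -5.19
(9) = -3.59
(10) = -1.53
(11) = -2.28
(12) = 3.21
(13) = -3.53
(14) = -1.65
(15) = 9.05
(16) = -8.87
(17) = 67.03
(18) = -20.71
(19) = 18.49
(20) = -11.65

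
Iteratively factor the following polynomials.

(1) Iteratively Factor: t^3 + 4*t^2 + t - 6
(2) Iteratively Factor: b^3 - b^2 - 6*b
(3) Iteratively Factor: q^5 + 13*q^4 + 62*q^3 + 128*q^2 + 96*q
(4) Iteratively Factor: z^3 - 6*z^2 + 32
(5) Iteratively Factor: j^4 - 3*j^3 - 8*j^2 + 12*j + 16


(1) = (t - 1)*(t^2 + 5*t + 6) = (t - 1)*(t + 3)*(t + 2)
(2) = (b)*(b^2 - b - 6) = b*(b + 2)*(b - 3)
(3) = (q + 2)*(q^4 + 11*q^3 + 40*q^2 + 48*q) = q*(q + 2)*(q^3 + 11*q^2 + 40*q + 48) = q*(q + 2)*(q + 4)*(q^2 + 7*q + 12) = q*(q + 2)*(q + 3)*(q + 4)*(q + 4)
(4) = (z + 2)*(z^2 - 8*z + 16) = (z - 4)*(z + 2)*(z - 4)
(5) = (j - 2)*(j^3 - j^2 - 10*j - 8) = (j - 2)*(j + 2)*(j^2 - 3*j - 4) = (j - 4)*(j - 2)*(j + 2)*(j + 1)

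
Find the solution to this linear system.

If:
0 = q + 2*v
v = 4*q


Then:
q = 0
v = 0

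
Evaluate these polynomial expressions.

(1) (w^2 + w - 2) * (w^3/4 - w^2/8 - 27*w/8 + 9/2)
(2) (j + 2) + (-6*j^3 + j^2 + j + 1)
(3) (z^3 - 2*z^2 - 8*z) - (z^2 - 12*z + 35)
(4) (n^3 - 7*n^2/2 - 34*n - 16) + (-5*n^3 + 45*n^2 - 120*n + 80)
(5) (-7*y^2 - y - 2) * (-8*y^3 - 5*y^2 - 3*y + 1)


(1) = w^5/4 + w^4/8 - 4*w^3 + 11*w^2/8 + 45*w/4 - 9
(2) = -6*j^3 + j^2 + 2*j + 3
(3) = z^3 - 3*z^2 + 4*z - 35
(4) = -4*n^3 + 83*n^2/2 - 154*n + 64
(5) = 56*y^5 + 43*y^4 + 42*y^3 + 6*y^2 + 5*y - 2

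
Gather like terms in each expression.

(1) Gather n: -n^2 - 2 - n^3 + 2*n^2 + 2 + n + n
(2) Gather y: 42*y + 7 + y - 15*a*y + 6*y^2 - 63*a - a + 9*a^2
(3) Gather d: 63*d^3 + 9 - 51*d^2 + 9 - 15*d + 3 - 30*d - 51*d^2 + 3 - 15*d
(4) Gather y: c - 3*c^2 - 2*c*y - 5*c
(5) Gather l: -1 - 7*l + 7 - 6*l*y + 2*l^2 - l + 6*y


(1) = -n^3 + n^2 + 2*n
(2) = 9*a^2 - 64*a + 6*y^2 + y*(43 - 15*a) + 7
(3) = 63*d^3 - 102*d^2 - 60*d + 24
(4) = -3*c^2 - 2*c*y - 4*c
(5) = 2*l^2 + l*(-6*y - 8) + 6*y + 6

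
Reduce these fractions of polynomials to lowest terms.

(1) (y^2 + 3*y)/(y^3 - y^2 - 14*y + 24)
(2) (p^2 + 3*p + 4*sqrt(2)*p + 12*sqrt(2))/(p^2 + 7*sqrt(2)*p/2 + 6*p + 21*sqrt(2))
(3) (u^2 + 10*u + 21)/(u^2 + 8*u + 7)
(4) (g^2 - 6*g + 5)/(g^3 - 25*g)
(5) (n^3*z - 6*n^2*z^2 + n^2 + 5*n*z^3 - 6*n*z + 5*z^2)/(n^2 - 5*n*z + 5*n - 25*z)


(1) = (y^2 + 3*y)/(y^3 - y^2 - 14*y + 24)
(2) = (2*p^2 + p*(6 + 8*sqrt(2)) + 24*sqrt(2))/(2*p^2 + p*(7*sqrt(2) + 12) + 42*sqrt(2))
(3) = (u + 3)/(u + 1)
(4) = (g - 1)/(g^2 + 5*g)
(5) = (n^2*z - n*z^2 + n - z)/(n + 5)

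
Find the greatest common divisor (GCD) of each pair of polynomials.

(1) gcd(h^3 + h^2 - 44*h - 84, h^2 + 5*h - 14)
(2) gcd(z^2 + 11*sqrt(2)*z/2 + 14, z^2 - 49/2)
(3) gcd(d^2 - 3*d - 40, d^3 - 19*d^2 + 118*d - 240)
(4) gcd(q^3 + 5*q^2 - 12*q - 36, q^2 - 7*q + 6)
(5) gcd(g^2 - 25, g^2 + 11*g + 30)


(1) = 1
(2) = gcd((z + 2*sqrt(2))*(z + 7*sqrt(2)/2), (z - 7*sqrt(2)/2)*(z + 7*sqrt(2)/2)) = z + 7*sqrt(2)/2
(3) = d - 8
(4) = gcd((q - 3)*(q + 2)*(q + 6), (q - 6)*(q - 1)) = 1
(5) = gcd((g - 5)*(g + 5), (g + 5)*(g + 6)) = g + 5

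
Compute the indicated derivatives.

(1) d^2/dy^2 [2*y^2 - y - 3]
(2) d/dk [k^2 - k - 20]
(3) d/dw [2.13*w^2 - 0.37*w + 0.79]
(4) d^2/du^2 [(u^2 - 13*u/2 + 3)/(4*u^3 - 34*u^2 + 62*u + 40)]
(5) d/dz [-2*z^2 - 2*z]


(1) = 4
(2) = 2*k - 1
(3) = 4.26*w - 0.37
(4) = (8*u^6 - 156*u^5 + 1098*u^4 - 4089*u^3 + 11478*u^2 - 23466*u + 16666)/(2*(8*u^9 - 204*u^8 + 2106*u^7 - 10997*u^6 + 28563*u^5 - 24231*u^4 - 31049*u^3 + 37260*u^2 + 37200*u + 8000))
(5) = -4*z - 2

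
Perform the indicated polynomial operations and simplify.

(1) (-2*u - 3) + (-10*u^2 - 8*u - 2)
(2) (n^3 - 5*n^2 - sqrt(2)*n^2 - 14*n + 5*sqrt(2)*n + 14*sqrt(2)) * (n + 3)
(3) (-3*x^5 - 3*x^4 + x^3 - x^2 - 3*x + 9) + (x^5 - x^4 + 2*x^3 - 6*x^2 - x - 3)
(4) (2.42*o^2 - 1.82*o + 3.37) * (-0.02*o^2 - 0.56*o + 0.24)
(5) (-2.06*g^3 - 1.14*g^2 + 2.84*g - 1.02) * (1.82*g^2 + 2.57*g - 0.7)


(1) = -10*u^2 - 10*u - 5
(2) = n^4 - 2*n^3 - sqrt(2)*n^3 - 29*n^2 + 2*sqrt(2)*n^2 - 42*n + 29*sqrt(2)*n + 42*sqrt(2)
(3) = -2*x^5 - 4*x^4 + 3*x^3 - 7*x^2 - 4*x + 6
(4) = -0.0484*o^4 - 1.3188*o^3 + 1.5326*o^2 - 2.324*o + 0.8088
(5) = -3.7492*g^5 - 7.369*g^4 + 3.681*g^3 + 6.2404*g^2 - 4.6094*g + 0.714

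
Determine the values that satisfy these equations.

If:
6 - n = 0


Then:
n = 6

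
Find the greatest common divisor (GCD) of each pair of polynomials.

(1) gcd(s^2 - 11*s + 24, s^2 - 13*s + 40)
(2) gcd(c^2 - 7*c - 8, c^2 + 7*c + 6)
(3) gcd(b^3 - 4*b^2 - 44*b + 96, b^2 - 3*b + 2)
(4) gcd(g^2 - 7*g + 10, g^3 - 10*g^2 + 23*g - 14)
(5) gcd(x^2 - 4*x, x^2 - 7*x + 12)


(1) = gcd((s - 8)*(s - 3), (s - 8)*(s - 5)) = s - 8
(2) = gcd((c - 8)*(c + 1), (c + 1)*(c + 6)) = c + 1
(3) = gcd((b - 8)*(b - 2)*(b + 6), (b - 2)*(b - 1)) = b - 2
(4) = g - 2
(5) = gcd(x*(x - 4), (x - 4)*(x - 3)) = x - 4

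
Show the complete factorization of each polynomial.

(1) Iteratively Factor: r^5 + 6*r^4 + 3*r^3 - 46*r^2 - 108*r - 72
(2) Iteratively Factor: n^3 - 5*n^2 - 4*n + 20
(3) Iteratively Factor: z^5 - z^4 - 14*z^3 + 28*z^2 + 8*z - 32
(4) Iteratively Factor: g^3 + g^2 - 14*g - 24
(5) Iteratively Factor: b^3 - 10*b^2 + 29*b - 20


(1) = (r - 3)*(r^4 + 9*r^3 + 30*r^2 + 44*r + 24) = (r - 3)*(r + 3)*(r^3 + 6*r^2 + 12*r + 8) = (r - 3)*(r + 2)*(r + 3)*(r^2 + 4*r + 4) = (r - 3)*(r + 2)^2*(r + 3)*(r + 2)
(2) = (n + 2)*(n^2 - 7*n + 10) = (n - 5)*(n + 2)*(n - 2)
(3) = (z + 1)*(z^4 - 2*z^3 - 12*z^2 + 40*z - 32) = (z - 2)*(z + 1)*(z^3 - 12*z + 16) = (z - 2)^2*(z + 1)*(z^2 + 2*z - 8) = (z - 2)^2*(z + 1)*(z + 4)*(z - 2)
(4) = (g - 4)*(g^2 + 5*g + 6) = (g - 4)*(g + 3)*(g + 2)
(5) = (b - 4)*(b^2 - 6*b + 5) = (b - 4)*(b - 1)*(b - 5)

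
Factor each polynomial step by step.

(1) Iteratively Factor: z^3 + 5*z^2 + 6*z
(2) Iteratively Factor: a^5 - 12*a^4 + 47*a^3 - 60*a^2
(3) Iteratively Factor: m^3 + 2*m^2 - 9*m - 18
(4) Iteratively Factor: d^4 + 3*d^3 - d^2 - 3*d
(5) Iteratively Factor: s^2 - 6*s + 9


(1) = (z)*(z^2 + 5*z + 6) = z*(z + 2)*(z + 3)
(2) = (a - 4)*(a^4 - 8*a^3 + 15*a^2) = (a - 4)*(a - 3)*(a^3 - 5*a^2) = (a - 5)*(a - 4)*(a - 3)*(a^2) = a*(a - 5)*(a - 4)*(a - 3)*(a)
(3) = (m - 3)*(m^2 + 5*m + 6) = (m - 3)*(m + 3)*(m + 2)
(4) = (d + 3)*(d^3 - d) = (d + 1)*(d + 3)*(d^2 - d) = (d - 1)*(d + 1)*(d + 3)*(d)
(5) = (s - 3)*(s - 3)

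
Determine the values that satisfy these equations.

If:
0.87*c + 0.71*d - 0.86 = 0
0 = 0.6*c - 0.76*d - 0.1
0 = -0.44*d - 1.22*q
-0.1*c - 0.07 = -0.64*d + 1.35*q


Then:
No Solution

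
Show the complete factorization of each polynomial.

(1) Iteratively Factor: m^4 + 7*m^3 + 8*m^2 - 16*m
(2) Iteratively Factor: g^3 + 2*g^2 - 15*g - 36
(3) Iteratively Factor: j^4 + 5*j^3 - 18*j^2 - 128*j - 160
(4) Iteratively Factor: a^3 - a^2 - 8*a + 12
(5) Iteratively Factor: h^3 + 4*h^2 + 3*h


(1) = (m + 4)*(m^3 + 3*m^2 - 4*m) = m*(m + 4)*(m^2 + 3*m - 4) = m*(m + 4)^2*(m - 1)
(2) = (g + 3)*(g^2 - g - 12) = (g + 3)^2*(g - 4)
(3) = (j + 4)*(j^3 + j^2 - 22*j - 40) = (j + 4)^2*(j^2 - 3*j - 10) = (j + 2)*(j + 4)^2*(j - 5)
(4) = (a - 2)*(a^2 + a - 6) = (a - 2)*(a + 3)*(a - 2)
(5) = (h + 1)*(h^2 + 3*h) = h*(h + 1)*(h + 3)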